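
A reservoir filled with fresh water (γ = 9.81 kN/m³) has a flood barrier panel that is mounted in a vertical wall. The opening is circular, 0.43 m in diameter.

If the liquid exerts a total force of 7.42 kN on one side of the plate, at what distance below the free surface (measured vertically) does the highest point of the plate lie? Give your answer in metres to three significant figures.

d_top ≈ 4.99 m

γ = 9.81 kN/m³.
A = π(0.215)² = 0.14522 m².
From F = γ·h_c·A, the centroid depth is h_c = 7.42/(9.81 × 0.14522) = 5.20845 m.
The centroid is at the centre, 0.215 m below the top of the plate, so the highest point sits at h_top = 5.20845 − 0.215 = 4.99345 m below the surface.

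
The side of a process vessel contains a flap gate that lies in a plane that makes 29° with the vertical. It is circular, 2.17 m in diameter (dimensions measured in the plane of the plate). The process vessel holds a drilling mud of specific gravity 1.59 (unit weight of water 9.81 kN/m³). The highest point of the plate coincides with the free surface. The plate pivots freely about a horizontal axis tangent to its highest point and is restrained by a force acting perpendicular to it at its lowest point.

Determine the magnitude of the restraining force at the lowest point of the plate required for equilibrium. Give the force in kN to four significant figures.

γ = 1.59 × 9.81 = 15.5979 kN/m³.
The plate makes 29° with the vertical, i.e. θ = 90° − 29° = 61° to the horizontal. Measuring y along the incline from the free-surface line, vertical depth h = y·sinθ with sinθ = 0.874620.
The centroid is at the centre, 1.085 m below the top of the plate, so y_c = 1.085 m and h_c = 1.085 × 0.874620 = 0.948963 m.
A = π(1.085)² = 3.69836 m².
Resultant F = γ·h_c·A = 15.5979 × 0.948963 × 3.69836 = 54.7425 kN.
I_c = πr⁴/4 = π × 1.085⁴/4 = 1.08845 m⁴.
Centre of pressure: y_p = y_c + I_c/(y_c·A) = 1.085 + 1.08845/(1.085 × 3.69836) = 1.085 + 0.27125 = 1.35625 m along the plane.
The resultant acts 1.085 + 0.27125 = 1.35625 m (along the plate) below the hinge at the top edge, so the moment about the hinge is M = F × 1.35625 = 54.7425 × 1.35625 = 74.2445 kN·m.
A normal force at the bottom, 2.17 m from the hinge, must supply this moment: P = 74.2445/2.17 = 34.2141 kN.

P ≈ 34.21 kN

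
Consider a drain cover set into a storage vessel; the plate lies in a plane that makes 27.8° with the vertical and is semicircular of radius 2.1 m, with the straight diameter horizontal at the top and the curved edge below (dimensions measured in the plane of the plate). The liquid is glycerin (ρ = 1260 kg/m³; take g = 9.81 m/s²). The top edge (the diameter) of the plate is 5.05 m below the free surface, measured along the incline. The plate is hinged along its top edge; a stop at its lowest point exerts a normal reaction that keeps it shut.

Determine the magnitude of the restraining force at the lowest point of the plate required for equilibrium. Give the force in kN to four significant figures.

γ = ρg = 1260 × 9.81 / 1000 = 12.3606 kN/m³.
The plate makes 27.8° with the vertical, i.e. θ = 90° − 27.8° = 62.2° to the horizontal. Measuring y along the incline from the free-surface line, vertical depth h = y·sinθ with sinθ = 0.884581.
The centroid of a semicircle lies 4r/(3π) = 0.891268 m from the diameter, here below the top edge, so y_c = 5.05 + 0.891268 = 5.94127 m and h_c = 5.94127 × 0.884581 = 5.25553 m.
A = πr²/2 = π × 2.1²/2 = 6.92721 m².
Resultant F = γ·h_c·A = 12.3606 × 5.25553 × 6.92721 = 450.002 kN.
I_c = (π/8 − 8/(9π))·r⁴ = 0.109757 × 2.1⁴ = 2.13457 m⁴.
Centre of pressure: y_p = y_c + I_c/(y_c·A) = 5.94127 + 2.13457/(5.94127 × 6.92721) = 5.94127 + 0.0518648 = 5.99313 m along the plane.
The resultant acts 0.891268 + 0.0518648 = 0.943133 m (along the plate) below the hinge at the top edge, so the moment about the hinge is M = F × 0.943133 = 450.002 × 0.943133 = 424.412 kN·m.
A normal force at the bottom, 2.1 m from the hinge, must supply this moment: P = 424.412/2.1 = 202.101 kN.

P ≈ 202.1 kN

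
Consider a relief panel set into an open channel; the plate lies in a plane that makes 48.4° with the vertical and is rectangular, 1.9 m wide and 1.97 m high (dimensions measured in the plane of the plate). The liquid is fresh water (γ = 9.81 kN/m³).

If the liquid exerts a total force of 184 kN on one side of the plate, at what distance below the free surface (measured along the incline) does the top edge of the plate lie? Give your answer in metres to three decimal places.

y_top ≈ 6.563 m

γ = 9.81 kN/m³.
A = 1.9 × 1.97 = 3.743 m².
From F = γ·h_c·A, the centroid depth is h_c = 184/(9.81 × 3.743) = 5.01105 m.
The plate makes 48.4° with the vertical, i.e. θ = 90° − 48.4° = 41.6° to the horizontal. Measuring y along the incline from the free-surface line, vertical depth h = y·sinθ with sinθ = 0.663926.
Along the incline, y_c = h_c/sinθ = 5.01105/0.663926 = 7.5476 m.
The centroid lies 1.97/2 = 0.985 m below the top edge, so the top edge sits at y_top = 7.5476 − 0.985 = 6.5626 m along the incline.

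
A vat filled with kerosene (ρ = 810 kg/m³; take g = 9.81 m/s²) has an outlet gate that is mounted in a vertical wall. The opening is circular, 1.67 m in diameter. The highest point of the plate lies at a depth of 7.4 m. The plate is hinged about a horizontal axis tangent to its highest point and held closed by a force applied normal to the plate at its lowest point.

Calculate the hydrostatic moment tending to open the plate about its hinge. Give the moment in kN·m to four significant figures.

M ≈ 122.7 kN·m

γ = ρg = 810 × 9.81 / 1000 = 7.9461 kN/m³.
The centroid is at the centre, 0.835 m below the top of the plate, so the centroid depth is h_c = 7.4 + 0.835 = 8.235 m.
A = π(0.835)² = 2.1904 m².
Resultant F = γ·h_c·A = 7.9461 × 8.235 × 2.1904 = 143.331 kN.
I_c = πr⁴/4 = π × 0.835⁴/4 = 0.3818 m⁴.
Centre of pressure: y_p = y_c + I_c/(y_c·A) = 8.235 + 0.3818/(8.235 × 2.1904) = 8.235 + 0.0211665 = 8.25617 m along the plane.
The resultant acts 0.835 + 0.0211665 = 0.856166 m (along the plate) below the hinge at the top edge, so the moment about the hinge is M = F × 0.856166 = 143.331 × 0.856166 = 122.715 kN·m.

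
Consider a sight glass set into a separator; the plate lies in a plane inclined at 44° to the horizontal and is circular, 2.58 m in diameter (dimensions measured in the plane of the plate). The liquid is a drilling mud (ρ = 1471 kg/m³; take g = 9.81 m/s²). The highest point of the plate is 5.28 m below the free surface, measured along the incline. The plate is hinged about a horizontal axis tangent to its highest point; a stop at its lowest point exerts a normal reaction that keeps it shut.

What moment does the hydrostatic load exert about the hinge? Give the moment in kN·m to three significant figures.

M ≈ 466 kN·m

γ = ρg = 1471 × 9.81 / 1000 = 14.43051 kN/m³.
Let θ = 44° be the plate's angle to the horizontal; measure y along the incline from where the plane meets the free surface. Vertical depth h = y·sinθ with sinθ = 0.694658.
The centroid is at the centre, 1.29 m below the top of the plate, so y_c = 5.28 + 1.29 = 6.57 m and h_c = 6.57 × 0.694658 = 4.5639 m.
A = π(1.29)² = 5.22792 m².
Resultant F = γ·h_c·A = 14.43051 × 4.5639 × 5.22792 = 344.308 kN.
I_c = πr⁴/4 = π × 1.29⁴/4 = 2.17495 m⁴.
Centre of pressure: y_p = y_c + I_c/(y_c·A) = 6.57 + 2.17495/(6.57 × 5.22792) = 6.57 + 0.0633221 = 6.63332 m along the plane.
The resultant acts 1.29 + 0.0633221 = 1.35332 m (along the plate) below the hinge at the top edge, so the moment about the hinge is M = F × 1.35332 = 344.308 × 1.35332 = 465.959 kN·m.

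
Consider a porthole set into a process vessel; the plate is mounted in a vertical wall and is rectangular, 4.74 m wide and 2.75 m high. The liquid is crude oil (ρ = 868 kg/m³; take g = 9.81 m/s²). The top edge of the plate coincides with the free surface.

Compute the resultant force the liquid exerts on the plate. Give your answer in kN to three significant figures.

γ = ρg = 868 × 9.81 / 1000 = 8.51508 kN/m³.
The centroid lies 2.75/2 = 1.375 m below the top edge, so the centroid depth is h_c = 1.375 m.
A = 4.74 × 2.75 = 13.035 m².
Resultant F = γ·h_c·A = 8.51508 × 1.375 × 13.035 = 152.617 kN.

F ≈ 153 kN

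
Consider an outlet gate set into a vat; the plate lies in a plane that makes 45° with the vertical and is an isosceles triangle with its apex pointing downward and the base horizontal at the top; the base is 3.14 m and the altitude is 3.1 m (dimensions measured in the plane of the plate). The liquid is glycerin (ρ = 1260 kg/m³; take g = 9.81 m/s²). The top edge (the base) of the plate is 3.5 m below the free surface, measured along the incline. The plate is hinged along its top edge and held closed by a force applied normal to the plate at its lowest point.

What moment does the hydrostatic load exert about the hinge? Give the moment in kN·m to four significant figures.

γ = ρg = 1260 × 9.81 / 1000 = 12.3606 kN/m³.
The plate makes 45° with the vertical, i.e. θ = 90° − 45° = 45° to the horizontal. Measuring y along the incline from the free-surface line, vertical depth h = y·sinθ with sinθ = 0.707107.
With the apex down, the centroid sits h/3 = 3.1/3 = 1.03333 m below the base (the top edge), so y_c = 3.5 + 1.03333 = 4.53333 m and h_c = 4.53333 × 0.707107 = 3.20555 m.
A = ½ × 3.14 × 3.1 = 4.867 m².
Resultant F = γ·h_c·A = 12.3606 × 3.20555 × 4.867 = 192.843 kN.
I_c = b·h³/36 = 3.14 × 3.1³/36 = 2.59844 m⁴.
Centre of pressure: y_p = y_c + I_c/(y_c·A) = 4.53333 + 2.59844/(4.53333 × 4.867) = 4.53333 + 0.11777 = 4.6511 m along the plane.
The resultant acts 1.03333 + 0.11777 = 1.1511 m (along the plate) below the hinge at the top edge, so the moment about the hinge is M = F × 1.1511 = 192.843 × 1.1511 = 221.982 kN·m.

M ≈ 222.0 kN·m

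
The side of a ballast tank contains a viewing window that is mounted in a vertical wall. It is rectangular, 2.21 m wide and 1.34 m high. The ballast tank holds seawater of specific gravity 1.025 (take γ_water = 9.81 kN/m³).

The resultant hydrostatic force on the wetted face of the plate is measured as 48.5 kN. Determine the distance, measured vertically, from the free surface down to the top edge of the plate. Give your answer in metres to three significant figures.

γ = 1.025 × 9.81 = 10.05525 kN/m³.
A = 2.21 × 1.34 = 2.9614 m².
From F = γ·h_c·A, the centroid depth is h_c = 48.5/(10.05525 × 2.9614) = 1.62874 m.
The centroid lies 1.34/2 = 0.67 m below the top edge, so the top edge sits at h_top = 1.62874 − 0.67 = 0.95874 m below the surface.

d_top ≈ 0.959 m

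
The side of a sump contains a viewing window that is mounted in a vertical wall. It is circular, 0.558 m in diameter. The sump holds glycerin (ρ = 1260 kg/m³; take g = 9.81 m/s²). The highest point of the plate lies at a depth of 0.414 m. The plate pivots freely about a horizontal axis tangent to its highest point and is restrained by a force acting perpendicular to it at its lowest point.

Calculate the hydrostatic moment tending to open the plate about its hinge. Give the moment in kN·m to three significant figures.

M ≈ 0.643 kN·m

γ = ρg = 1260 × 9.81 / 1000 = 12.3606 kN/m³.
The centroid is at the centre, 0.279 m below the top of the plate, so the centroid depth is h_c = 0.414 + 0.279 = 0.693 m.
A = π(0.279)² = 0.244545 m².
Resultant F = γ·h_c·A = 12.3606 × 0.693 × 0.244545 = 2.09475 kN.
I_c = πr⁴/4 = π × 0.279⁴/4 = 0.0047589 m⁴.
Centre of pressure: y_p = y_c + I_c/(y_c·A) = 0.693 + 0.0047589/(0.693 × 0.244545) = 0.693 + 0.0280811 = 0.721081 m along the plane.
The resultant acts 0.279 + 0.0280811 = 0.307081 m (along the plate) below the hinge at the top edge, so the moment about the hinge is M = F × 0.307081 = 2.09475 × 0.307081 = 0.643258 kN·m.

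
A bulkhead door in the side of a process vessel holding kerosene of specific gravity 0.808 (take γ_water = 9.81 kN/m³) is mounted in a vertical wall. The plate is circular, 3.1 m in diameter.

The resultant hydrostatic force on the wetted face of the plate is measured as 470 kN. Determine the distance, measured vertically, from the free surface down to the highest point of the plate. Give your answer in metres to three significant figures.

d_top ≈ 6.31 m

γ = 0.808 × 9.81 = 7.92648 kN/m³.
A = π(1.55)² = 7.54768 m².
From F = γ·h_c·A, the centroid depth is h_c = 470/(7.92648 × 7.54768) = 7.85605 m.
The centroid is at the centre, 1.55 m below the top of the plate, so the highest point sits at h_top = 7.85605 − 1.55 = 6.30605 m below the surface.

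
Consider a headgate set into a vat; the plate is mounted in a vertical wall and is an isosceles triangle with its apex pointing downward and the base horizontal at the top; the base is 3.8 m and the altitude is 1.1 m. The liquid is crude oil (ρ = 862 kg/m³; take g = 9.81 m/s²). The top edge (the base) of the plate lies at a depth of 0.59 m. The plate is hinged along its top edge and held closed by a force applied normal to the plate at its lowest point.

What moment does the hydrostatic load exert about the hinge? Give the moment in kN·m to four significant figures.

γ = ρg = 862 × 9.81 / 1000 = 8.45622 kN/m³.
With the apex down, the centroid sits h/3 = 1.1/3 = 0.366667 m below the base (the top edge), so the centroid depth is h_c = 0.59 + 0.366667 = 0.956667 m.
A = ½ × 3.8 × 1.1 = 2.09 m².
Resultant F = γ·h_c·A = 8.45622 × 0.956667 × 2.09 = 16.9077 kN.
I_c = b·h³/36 = 3.8 × 1.1³/36 = 0.140494 m⁴.
Centre of pressure: y_p = y_c + I_c/(y_c·A) = 0.956667 + 0.140494/(0.956667 × 2.09) = 0.956667 + 0.0702669 = 1.02693 m along the plane.
The resultant acts 0.366667 + 0.0702669 = 0.436934 m (along the plate) below the hinge at the top edge, so the moment about the hinge is M = F × 0.436934 = 16.9077 × 0.436934 = 7.38755 kN·m.

M ≈ 7.388 kN·m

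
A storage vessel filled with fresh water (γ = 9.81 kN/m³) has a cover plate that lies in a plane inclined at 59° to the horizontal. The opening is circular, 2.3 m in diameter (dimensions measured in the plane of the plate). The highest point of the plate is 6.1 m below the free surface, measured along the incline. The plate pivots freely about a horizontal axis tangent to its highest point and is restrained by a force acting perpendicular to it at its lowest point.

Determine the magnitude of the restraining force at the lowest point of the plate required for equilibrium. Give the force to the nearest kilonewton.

γ = 9.81 kN/m³.
Let θ = 59° be the plate's angle to the horizontal; measure y along the incline from where the plane meets the free surface. Vertical depth h = y·sinθ with sinθ = 0.857167.
The centroid is at the centre, 1.15 m below the top of the plate, so y_c = 6.1 + 1.15 = 7.25 m and h_c = 7.25 × 0.857167 = 6.21446 m.
A = π(1.15)² = 4.15476 m².
Resultant F = γ·h_c·A = 9.81 × 6.21446 × 4.15476 = 253.29 kN.
I_c = πr⁴/4 = π × 1.15⁴/4 = 1.37367 m⁴.
Centre of pressure: y_p = y_c + I_c/(y_c·A) = 7.25 + 1.37367/(7.25 × 4.15476) = 7.25 + 0.0456035 = 7.2956 m along the plane.
The resultant acts 1.15 + 0.0456035 = 1.1956 m (along the plate) below the hinge at the top edge, so the moment about the hinge is M = F × 1.1956 = 253.29 × 1.1956 = 302.834 kN·m.
A normal force at the bottom, 2.3 m from the hinge, must supply this moment: P = 302.834/2.3 = 131.667 kN.

P ≈ 132 kN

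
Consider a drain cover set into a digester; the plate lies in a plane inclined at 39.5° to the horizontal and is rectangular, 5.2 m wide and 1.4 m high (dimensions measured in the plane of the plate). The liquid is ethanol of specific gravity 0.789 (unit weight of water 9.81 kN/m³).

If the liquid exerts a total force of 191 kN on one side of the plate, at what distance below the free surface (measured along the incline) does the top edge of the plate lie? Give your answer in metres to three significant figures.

γ = 0.789 × 9.81 = 7.74009 kN/m³.
A = 5.2 × 1.4 = 7.28 m².
From F = γ·h_c·A, the centroid depth is h_c = 191/(7.74009 × 7.28) = 3.38966 m.
Let θ = 39.5° be the plate's angle to the horizontal; measure y along the incline from where the plane meets the free surface. Vertical depth h = y·sinθ with sinθ = 0.636078.
Along the incline, y_c = h_c/sinθ = 3.38966/0.636078 = 5.329 m.
The centroid lies 1.4/2 = 0.7 m below the top edge, so the top edge sits at y_top = 5.329 − 0.7 = 4.629 m along the incline.

y_top ≈ 4.63 m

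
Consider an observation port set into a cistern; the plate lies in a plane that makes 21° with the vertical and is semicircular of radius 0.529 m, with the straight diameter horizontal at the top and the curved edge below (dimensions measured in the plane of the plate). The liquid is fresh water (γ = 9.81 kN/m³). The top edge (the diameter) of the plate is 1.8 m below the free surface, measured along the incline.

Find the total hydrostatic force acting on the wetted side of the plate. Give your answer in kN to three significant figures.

γ = 9.81 kN/m³.
The plate makes 21° with the vertical, i.e. θ = 90° − 21° = 69° to the horizontal. Measuring y along the incline from the free-surface line, vertical depth h = y·sinθ with sinθ = 0.933580.
The centroid of a semicircle lies 4r/(3π) = 0.224515 m from the diameter, here below the top edge, so y_c = 1.8 + 0.224515 = 2.02452 m and h_c = 2.02452 × 0.933580 = 1.89005 m.
A = πr²/2 = π × 0.529²/2 = 0.439573 m².
Resultant F = γ·h_c·A = 9.81 × 1.89005 × 0.439573 = 8.15029 kN.

F ≈ 8.15 kN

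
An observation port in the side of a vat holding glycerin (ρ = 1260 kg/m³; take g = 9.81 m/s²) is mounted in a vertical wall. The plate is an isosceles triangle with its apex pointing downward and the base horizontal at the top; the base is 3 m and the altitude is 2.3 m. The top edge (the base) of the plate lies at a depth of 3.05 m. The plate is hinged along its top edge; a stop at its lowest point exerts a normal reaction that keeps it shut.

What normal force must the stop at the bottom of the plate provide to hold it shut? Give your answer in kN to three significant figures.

P ≈ 59.7 kN

γ = ρg = 1260 × 9.81 / 1000 = 12.3606 kN/m³.
With the apex down, the centroid sits h/3 = 2.3/3 = 0.766667 m below the base (the top edge), so the centroid depth is h_c = 3.05 + 0.766667 = 3.81667 m.
A = ½ × 3 × 2.3 = 3.45 m².
Resultant F = γ·h_c·A = 12.3606 × 3.81667 × 3.45 = 162.758 kN.
I_c = b·h³/36 = 3 × 2.3³/36 = 1.01392 m⁴.
Centre of pressure: y_p = y_c + I_c/(y_c·A) = 3.81667 + 1.01392/(3.81667 × 3.45) = 3.81667 + 0.0770016 = 3.89367 m along the plane.
The resultant acts 0.766667 + 0.0770016 = 0.843669 m (along the plate) below the hinge at the top edge, so the moment about the hinge is M = F × 0.843669 = 162.758 × 0.843669 = 137.314 kN·m.
A normal force at the bottom, 2.3 m from the hinge, must supply this moment: P = 137.314/2.3 = 59.7017 kN.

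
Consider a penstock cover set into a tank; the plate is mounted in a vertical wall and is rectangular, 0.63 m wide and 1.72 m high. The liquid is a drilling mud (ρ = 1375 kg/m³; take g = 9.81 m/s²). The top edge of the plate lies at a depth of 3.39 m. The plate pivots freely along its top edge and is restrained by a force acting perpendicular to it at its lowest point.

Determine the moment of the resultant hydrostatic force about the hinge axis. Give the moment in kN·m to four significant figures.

γ = ρg = 1375 × 9.81 / 1000 = 13.48875 kN/m³.
The centroid lies 1.72/2 = 0.86 m below the top edge, so the centroid depth is h_c = 3.39 + 0.86 = 4.25 m.
A = 0.63 × 1.72 = 1.0836 m².
Resultant F = γ·h_c·A = 13.48875 × 4.25 × 1.0836 = 62.1197 kN.
I_c = b·h³/12 = 0.63 × 1.72³/12 = 0.267144 m⁴.
Centre of pressure: y_p = y_c + I_c/(y_c·A) = 4.25 + 0.267144/(4.25 × 1.0836) = 4.25 + 0.0580079 = 4.30801 m along the plane.
The resultant acts 0.86 + 0.0580079 = 0.918008 m (along the plate) below the hinge at the top edge, so the moment about the hinge is M = F × 0.918008 = 62.1197 × 0.918008 = 57.0264 kN·m.

M ≈ 57.03 kN·m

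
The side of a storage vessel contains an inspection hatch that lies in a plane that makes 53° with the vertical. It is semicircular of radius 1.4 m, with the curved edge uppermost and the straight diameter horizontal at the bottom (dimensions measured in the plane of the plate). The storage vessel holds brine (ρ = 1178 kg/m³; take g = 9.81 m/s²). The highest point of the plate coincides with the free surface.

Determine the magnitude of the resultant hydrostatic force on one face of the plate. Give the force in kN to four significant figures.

F ≈ 17.25 kN

γ = ρg = 1178 × 9.81 / 1000 = 11.55618 kN/m³.
The plate makes 53° with the vertical, i.e. θ = 90° − 53° = 37° to the horizontal. Measuring y along the incline from the free-surface line, vertical depth h = y·sinθ with sinθ = 0.601815.
The centroid lies 4r/(3π) = 0.594178 m above the diameter, so r − 4r/(3π) = 1.4 − 0.594178 = 0.805822 m below the topmost point, so y_c = 0.805822 m and h_c = 0.805822 × 0.601815 = 0.484956 m.
A = πr²/2 = π × 1.4²/2 = 3.07876 m².
Resultant F = γ·h_c·A = 11.55618 × 0.484956 × 3.07876 = 17.2541 kN.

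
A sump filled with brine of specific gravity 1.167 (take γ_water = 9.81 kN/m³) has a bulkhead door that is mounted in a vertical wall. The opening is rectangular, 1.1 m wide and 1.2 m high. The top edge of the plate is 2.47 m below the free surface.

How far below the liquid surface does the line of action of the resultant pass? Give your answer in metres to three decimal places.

γ = 1.167 × 9.81 = 11.44827 kN/m³.
The centroid lies 1.2/2 = 0.6 m below the top edge, so the centroid depth is h_c = 2.47 + 0.6 = 3.07 m.
A = 1.1 × 1.2 = 1.32 m².
Resultant F = γ·h_c·A = 11.44827 × 3.07 × 1.32 = 46.393 kN.
I_c = b·h³/12 = 1.1 × 1.2³/12 = 0.1584 m⁴.
Centre of pressure: y_p = y_c + I_c/(y_c·A) = 3.07 + 0.1584/(3.07 × 1.32) = 3.07 + 0.0390879 = 3.10909 m along the plane.

h_p = 3.109 m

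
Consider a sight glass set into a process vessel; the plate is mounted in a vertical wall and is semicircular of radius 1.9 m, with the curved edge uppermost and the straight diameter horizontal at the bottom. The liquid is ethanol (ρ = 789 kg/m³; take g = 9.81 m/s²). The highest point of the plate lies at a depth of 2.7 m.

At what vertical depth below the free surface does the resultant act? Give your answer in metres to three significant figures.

h_p = 3.86 m

γ = ρg = 789 × 9.81 / 1000 = 7.74009 kN/m³.
The centroid lies 4r/(3π) = 0.806385 m above the diameter, so r − 4r/(3π) = 1.9 − 0.806385 = 1.09361 m below the topmost point, so the centroid depth is h_c = 2.7 + 1.09361 = 3.79361 m.
A = πr²/2 = π × 1.9²/2 = 5.67057 m².
Resultant F = γ·h_c·A = 7.74009 × 3.79361 × 5.67057 = 166.504 kN.
I_c = (π/8 − 8/(9π))·r⁴ = 0.109757 × 1.9⁴ = 1.43036 m⁴.
Centre of pressure: y_p = y_c + I_c/(y_c·A) = 3.79361 + 1.43036/(3.79361 × 5.67057) = 3.79361 + 0.0664915 = 3.8601 m along the plane.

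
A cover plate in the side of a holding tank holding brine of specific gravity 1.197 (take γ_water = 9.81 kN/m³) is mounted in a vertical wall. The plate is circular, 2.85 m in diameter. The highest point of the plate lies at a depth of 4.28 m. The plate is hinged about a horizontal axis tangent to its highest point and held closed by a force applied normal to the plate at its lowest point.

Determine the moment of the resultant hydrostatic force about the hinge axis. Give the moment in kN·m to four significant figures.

γ = 1.197 × 9.81 = 11.74257 kN/m³.
The centroid is at the centre, 1.425 m below the top of the plate, so the centroid depth is h_c = 4.28 + 1.425 = 5.705 m.
A = π(1.425)² = 6.3794 m².
Resultant F = γ·h_c·A = 11.74257 × 5.705 × 6.3794 = 427.365 kN.
I_c = πr⁴/4 = π × 1.425⁴/4 = 3.23854 m⁴.
Centre of pressure: y_p = y_c + I_c/(y_c·A) = 5.705 + 3.23854/(5.705 × 6.3794) = 5.705 + 0.0889844 = 5.79398 m along the plane.
The resultant acts 1.425 + 0.0889844 = 1.51398 m (along the plate) below the hinge at the top edge, so the moment about the hinge is M = F × 1.51398 = 427.365 × 1.51398 = 647.022 kN·m.

M ≈ 647.0 kN·m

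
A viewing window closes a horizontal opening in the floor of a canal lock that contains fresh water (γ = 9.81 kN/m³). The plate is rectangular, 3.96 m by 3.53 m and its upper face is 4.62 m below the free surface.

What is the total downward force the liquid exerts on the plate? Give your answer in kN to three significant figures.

F ≈ 634 kN

γ = 9.81 kN/m³.
The plate is horizontal, so pressure is uniform at p = γ·h = 9.81 × 4.62 = 45.3222 kN/m².
A = 3.96 × 3.53 = 13.9788 m².
F = p·A = 45.3222 × 13.9788 = 633.55 kN.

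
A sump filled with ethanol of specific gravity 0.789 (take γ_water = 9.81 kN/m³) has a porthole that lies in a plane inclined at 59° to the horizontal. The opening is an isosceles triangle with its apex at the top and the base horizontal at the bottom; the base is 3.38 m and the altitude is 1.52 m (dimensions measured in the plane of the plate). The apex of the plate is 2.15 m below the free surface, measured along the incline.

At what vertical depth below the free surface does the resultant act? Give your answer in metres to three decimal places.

h_p = 2.746 m

γ = 0.789 × 9.81 = 7.74009 kN/m³.
Let θ = 59° be the plate's angle to the horizontal; measure y along the incline from where the plane meets the free surface. Vertical depth h = y·sinθ with sinθ = 0.857167.
With the apex up, the centroid sits 2h/3 = 2 × 1.52/3 = 1.01333 m below the apex, so y_c = 2.15 + 1.01333 = 3.16333 m and h_c = 3.16333 × 0.857167 = 2.7115 m.
A = ½ × 3.38 × 1.52 = 2.5688 m².
Resultant F = γ·h_c·A = 7.74009 × 2.7115 × 2.5688 = 53.9121 kN.
I_c = b·h³/36 = 3.38 × 1.52³/36 = 0.32972 m⁴.
Centre of pressure: y_p = y_c + I_c/(y_c·A) = 3.16333 + 0.32972/(3.16333 × 2.5688) = 3.16333 + 0.0405761 = 3.20391 m along the plane.
Vertically, h_p = y_p·sinθ = 3.20391 × 0.857167 = 2.74629 m.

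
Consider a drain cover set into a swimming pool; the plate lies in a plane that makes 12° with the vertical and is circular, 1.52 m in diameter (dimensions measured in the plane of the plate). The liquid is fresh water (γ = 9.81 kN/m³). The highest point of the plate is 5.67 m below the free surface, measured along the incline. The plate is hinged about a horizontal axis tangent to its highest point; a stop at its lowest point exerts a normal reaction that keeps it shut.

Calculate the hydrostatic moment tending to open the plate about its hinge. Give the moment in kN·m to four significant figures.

M ≈ 87.60 kN·m

γ = 9.81 kN/m³.
The plate makes 12° with the vertical, i.e. θ = 90° − 12° = 78° to the horizontal. Measuring y along the incline from the free-surface line, vertical depth h = y·sinθ with sinθ = 0.978148.
The centroid is at the centre, 0.76 m below the top of the plate, so y_c = 5.67 + 0.76 = 6.43 m and h_c = 6.43 × 0.978148 = 6.28949 m.
A = π(0.76)² = 1.81458 m².
Resultant F = γ·h_c·A = 9.81 × 6.28949 × 1.81458 = 111.959 kN.
I_c = πr⁴/4 = π × 0.76⁴/4 = 0.262026 m⁴.
Centre of pressure: y_p = y_c + I_c/(y_c·A) = 6.43 + 0.262026/(6.43 × 1.81458) = 6.43 + 0.0224573 = 6.45246 m along the plane.
The resultant acts 0.76 + 0.0224573 = 0.782457 m (along the plate) below the hinge at the top edge, so the moment about the hinge is M = F × 0.782457 = 111.959 × 0.782457 = 87.6031 kN·m.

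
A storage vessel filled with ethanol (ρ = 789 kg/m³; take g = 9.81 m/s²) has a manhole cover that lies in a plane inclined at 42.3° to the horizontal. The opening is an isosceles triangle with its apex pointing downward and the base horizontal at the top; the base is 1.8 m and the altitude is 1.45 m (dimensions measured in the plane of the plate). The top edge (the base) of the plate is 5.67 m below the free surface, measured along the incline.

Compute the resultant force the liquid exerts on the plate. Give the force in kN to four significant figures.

F ≈ 41.83 kN

γ = ρg = 789 × 9.81 / 1000 = 7.74009 kN/m³.
Let θ = 42.3° be the plate's angle to the horizontal; measure y along the incline from where the plane meets the free surface. Vertical depth h = y·sinθ with sinθ = 0.673013.
With the apex down, the centroid sits h/3 = 1.45/3 = 0.483333 m below the base (the top edge), so y_c = 5.67 + 0.483333 = 6.15333 m and h_c = 6.15333 × 0.673013 = 4.14127 m.
A = ½ × 1.8 × 1.45 = 1.305 m².
Resultant F = γ·h_c·A = 7.74009 × 4.14127 × 1.305 = 41.8302 kN.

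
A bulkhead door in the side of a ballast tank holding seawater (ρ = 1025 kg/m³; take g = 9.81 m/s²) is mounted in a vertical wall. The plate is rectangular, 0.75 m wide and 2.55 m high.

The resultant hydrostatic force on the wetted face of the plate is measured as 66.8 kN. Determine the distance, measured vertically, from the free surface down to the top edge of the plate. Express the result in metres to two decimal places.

d_top ≈ 2.20 m

γ = ρg = 1025 × 9.81 / 1000 = 10.05525 kN/m³.
A = 0.75 × 2.55 = 1.9125 m².
From F = γ·h_c·A, the centroid depth is h_c = 66.8/(10.05525 × 1.9125) = 3.47362 m.
The centroid lies 2.55/2 = 1.275 m below the top edge, so the top edge sits at h_top = 3.47362 − 1.275 = 2.19862 m below the surface.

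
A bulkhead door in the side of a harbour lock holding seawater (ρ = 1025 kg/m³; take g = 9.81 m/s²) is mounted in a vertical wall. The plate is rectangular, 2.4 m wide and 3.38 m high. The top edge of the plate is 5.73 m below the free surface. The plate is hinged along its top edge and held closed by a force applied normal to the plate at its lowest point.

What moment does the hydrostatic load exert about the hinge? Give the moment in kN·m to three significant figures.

M ≈ 1100 kN·m

γ = ρg = 1025 × 9.81 / 1000 = 10.05525 kN/m³.
The centroid lies 3.38/2 = 1.69 m below the top edge, so the centroid depth is h_c = 5.73 + 1.69 = 7.42 m.
A = 2.4 × 3.38 = 8.112 m².
Resultant F = γ·h_c·A = 10.05525 × 7.42 × 8.112 = 605.236 kN.
I_c = b·h³/12 = 2.4 × 3.38³/12 = 7.72289 m⁴.
Centre of pressure: y_p = y_c + I_c/(y_c·A) = 7.42 + 7.72289/(7.42 × 8.112) = 7.42 + 0.128306 = 7.54831 m along the plane.
The resultant acts 1.69 + 0.128306 = 1.81831 m (along the plate) below the hinge at the top edge, so the moment about the hinge is M = F × 1.81831 = 605.236 × 1.81831 = 1100.51 kN·m.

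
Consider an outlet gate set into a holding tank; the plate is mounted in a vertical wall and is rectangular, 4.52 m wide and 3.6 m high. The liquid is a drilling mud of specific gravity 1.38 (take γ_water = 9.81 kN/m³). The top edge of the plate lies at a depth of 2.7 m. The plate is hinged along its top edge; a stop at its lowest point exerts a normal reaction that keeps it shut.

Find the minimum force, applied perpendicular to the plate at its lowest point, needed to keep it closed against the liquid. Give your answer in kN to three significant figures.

γ = 1.38 × 9.81 = 13.5378 kN/m³.
The centroid lies 3.6/2 = 1.8 m below the top edge, so the centroid depth is h_c = 2.7 + 1.8 = 4.5 m.
A = 4.52 × 3.6 = 16.272 m².
Resultant F = γ·h_c·A = 13.5378 × 4.5 × 16.272 = 991.292 kN.
I_c = b·h³/12 = 4.52 × 3.6³/12 = 17.5738 m⁴.
Centre of pressure: y_p = y_c + I_c/(y_c·A) = 4.5 + 17.5738/(4.5 × 16.272) = 4.5 + 0.240001 = 4.74 m along the plane.
The resultant acts 1.8 + 0.240001 = 2.04 m (along the plate) below the hinge at the top edge, so the moment about the hinge is M = F × 2.04 = 991.292 × 2.04 = 2022.24 kN·m.
A normal force at the bottom, 3.6 m from the hinge, must supply this moment: P = 2022.24/3.6 = 561.733 kN.

P ≈ 562 kN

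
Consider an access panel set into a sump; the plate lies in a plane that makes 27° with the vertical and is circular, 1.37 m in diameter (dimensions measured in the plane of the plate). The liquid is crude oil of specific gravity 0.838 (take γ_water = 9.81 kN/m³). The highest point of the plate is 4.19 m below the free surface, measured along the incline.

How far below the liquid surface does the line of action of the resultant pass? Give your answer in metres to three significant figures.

γ = 0.838 × 9.81 = 8.22078 kN/m³.
The plate makes 27° with the vertical, i.e. θ = 90° − 27° = 63° to the horizontal. Measuring y along the incline from the free-surface line, vertical depth h = y·sinθ with sinθ = 0.891007.
The centroid is at the centre, 0.685 m below the top of the plate, so y_c = 4.19 + 0.685 = 4.875 m and h_c = 4.875 × 0.891007 = 4.34366 m.
A = π(0.685)² = 1.47411 m².
Resultant F = γ·h_c·A = 8.22078 × 4.34366 × 1.47411 = 52.6379 kN.
I_c = πr⁴/4 = π × 0.685⁴/4 = 0.172923 m⁴.
Centre of pressure: y_p = y_c + I_c/(y_c·A) = 4.875 + 0.172923/(4.875 × 1.47411) = 4.875 + 0.0240629 = 4.89906 m along the plane.
Vertically, h_p = y_p·sinθ = 4.89906 × 0.891007 = 4.3651 m.

h_p = 4.37 m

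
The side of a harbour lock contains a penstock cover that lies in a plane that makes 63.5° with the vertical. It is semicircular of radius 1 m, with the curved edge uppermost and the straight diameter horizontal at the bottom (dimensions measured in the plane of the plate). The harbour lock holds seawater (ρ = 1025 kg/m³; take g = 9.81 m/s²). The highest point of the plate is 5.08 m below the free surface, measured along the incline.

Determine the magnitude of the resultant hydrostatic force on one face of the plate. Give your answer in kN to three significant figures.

γ = ρg = 1025 × 9.81 / 1000 = 10.05525 kN/m³.
The plate makes 63.5° with the vertical, i.e. θ = 90° − 63.5° = 26.5° to the horizontal. Measuring y along the incline from the free-surface line, vertical depth h = y·sinθ with sinθ = 0.446198.
The centroid lies 4r/(3π) = 0.424413 m above the diameter, so r − 4r/(3π) = 1 − 0.424413 = 0.575587 m below the topmost point, so y_c = 5.08 + 0.575587 = 5.65559 m and h_c = 5.65559 × 0.446198 = 2.52351 m.
A = πr²/2 = π × 1²/2 = 1.5708 m².
Resultant F = γ·h_c·A = 10.05525 × 2.52351 × 1.5708 = 39.8583 kN.

F ≈ 39.9 kN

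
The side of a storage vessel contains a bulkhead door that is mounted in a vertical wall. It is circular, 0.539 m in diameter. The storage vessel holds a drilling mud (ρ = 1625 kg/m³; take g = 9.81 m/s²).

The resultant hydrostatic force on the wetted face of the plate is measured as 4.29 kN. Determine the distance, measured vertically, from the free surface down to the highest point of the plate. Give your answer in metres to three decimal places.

d_top ≈ 0.910 m

γ = ρg = 1625 × 9.81 / 1000 = 15.94125 kN/m³.
A = π(0.2695)² = 0.228175 m².
From F = γ·h_c·A, the centroid depth is h_c = 4.29/(15.94125 × 0.228175) = 1.17942 m.
The centroid is at the centre, 0.2695 m below the top of the plate, so the highest point sits at h_top = 1.17942 − 0.2695 = 0.90992 m below the surface.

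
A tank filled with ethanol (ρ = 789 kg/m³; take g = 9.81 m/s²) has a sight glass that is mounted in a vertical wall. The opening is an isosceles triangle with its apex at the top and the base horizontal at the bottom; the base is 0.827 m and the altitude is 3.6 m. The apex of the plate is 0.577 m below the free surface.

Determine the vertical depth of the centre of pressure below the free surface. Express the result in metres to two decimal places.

γ = ρg = 789 × 9.81 / 1000 = 7.74009 kN/m³.
With the apex up, the centroid sits 2h/3 = 2 × 3.6/3 = 2.4 m below the apex, so the centroid depth is h_c = 0.577 + 2.4 = 2.977 m.
A = ½ × 0.827 × 3.6 = 1.4886 m².
Resultant F = γ·h_c·A = 7.74009 × 2.977 × 1.4886 = 34.3007 kN.
I_c = b·h³/36 = 0.827 × 3.6³/36 = 1.07179 m⁴.
Centre of pressure: y_p = y_c + I_c/(y_c·A) = 2.977 + 1.07179/(2.977 × 1.4886) = 2.977 + 0.241854 = 3.21885 m along the plane.

h_p = 3.22 m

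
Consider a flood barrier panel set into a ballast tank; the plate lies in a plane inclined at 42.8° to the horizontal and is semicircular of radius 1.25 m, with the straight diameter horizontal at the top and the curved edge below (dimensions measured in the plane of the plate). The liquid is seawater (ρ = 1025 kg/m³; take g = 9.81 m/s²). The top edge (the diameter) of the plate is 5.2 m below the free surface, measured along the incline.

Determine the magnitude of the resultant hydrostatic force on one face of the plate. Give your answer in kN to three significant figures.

γ = ρg = 1025 × 9.81 / 1000 = 10.05525 kN/m³.
Let θ = 42.8° be the plate's angle to the horizontal; measure y along the incline from where the plane meets the free surface. Vertical depth h = y·sinθ with sinθ = 0.679441.
The centroid of a semicircle lies 4r/(3π) = 0.530516 m from the diameter, here below the top edge, so y_c = 5.2 + 0.530516 = 5.73052 m and h_c = 5.73052 × 0.679441 = 3.89355 m.
A = πr²/2 = π × 1.25²/2 = 2.45437 m².
Resultant F = γ·h_c·A = 10.05525 × 3.89355 × 2.45437 = 96.0901 kN.

F ≈ 96.1 kN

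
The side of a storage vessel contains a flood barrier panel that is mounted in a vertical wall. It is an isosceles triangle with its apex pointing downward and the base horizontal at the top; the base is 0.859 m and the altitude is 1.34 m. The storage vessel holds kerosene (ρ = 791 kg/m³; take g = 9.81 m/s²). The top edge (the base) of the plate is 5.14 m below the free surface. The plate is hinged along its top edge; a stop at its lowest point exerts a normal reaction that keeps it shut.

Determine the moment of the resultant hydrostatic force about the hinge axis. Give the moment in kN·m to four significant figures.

M ≈ 11.59 kN·m

γ = ρg = 791 × 9.81 / 1000 = 7.75971 kN/m³.
With the apex down, the centroid sits h/3 = 1.34/3 = 0.446667 m below the base (the top edge), so the centroid depth is h_c = 5.14 + 0.446667 = 5.58667 m.
A = ½ × 0.859 × 1.34 = 0.57553 m².
Resultant F = γ·h_c·A = 7.75971 × 5.58667 × 0.57553 = 24.9498 kN.
I_c = b·h³/36 = 0.859 × 1.34³/36 = 0.0574123 m⁴.
Centre of pressure: y_p = y_c + I_c/(y_c·A) = 5.58667 + 0.0574123/(5.58667 × 0.57553) = 5.58667 + 0.017856 = 5.60453 m along the plane.
The resultant acts 0.446667 + 0.017856 = 0.464523 m (along the plate) below the hinge at the top edge, so the moment about the hinge is M = F × 0.464523 = 24.9498 × 0.464523 = 11.5898 kN·m.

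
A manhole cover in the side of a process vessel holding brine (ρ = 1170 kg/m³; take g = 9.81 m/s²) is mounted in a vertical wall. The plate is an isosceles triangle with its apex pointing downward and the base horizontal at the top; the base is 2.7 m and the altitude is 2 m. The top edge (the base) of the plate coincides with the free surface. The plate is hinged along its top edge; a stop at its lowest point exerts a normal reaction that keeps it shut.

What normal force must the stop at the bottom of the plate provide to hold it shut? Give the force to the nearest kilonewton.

γ = ρg = 1170 × 9.81 / 1000 = 11.4777 kN/m³.
With the apex down, the centroid sits h/3 = 2/3 = 0.666667 m below the base (the top edge), so the centroid depth is h_c = 0.666667 m.
A = ½ × 2.7 × 2 = 2.7 m².
Resultant F = γ·h_c·A = 11.4777 × 0.666667 × 2.7 = 20.6599 kN.
I_c = b·h³/36 = 2.7 × 2³/36 = 0.6 m⁴.
Centre of pressure: y_p = y_c + I_c/(y_c·A) = 0.666667 + 0.6/(0.666667 × 2.7) = 0.666667 + 0.333333 = 1 m along the plane.
The resultant acts 0.666667 + 0.333333 = 1 m (along the plate) below the hinge at the top edge, so the moment about the hinge is M = F × 1 = 20.6599 × 1 = 20.6599 kN·m.
A normal force at the bottom, 2 m from the hinge, must supply this moment: P = 20.6599/2 = 10.33 kN.

P ≈ 10 kN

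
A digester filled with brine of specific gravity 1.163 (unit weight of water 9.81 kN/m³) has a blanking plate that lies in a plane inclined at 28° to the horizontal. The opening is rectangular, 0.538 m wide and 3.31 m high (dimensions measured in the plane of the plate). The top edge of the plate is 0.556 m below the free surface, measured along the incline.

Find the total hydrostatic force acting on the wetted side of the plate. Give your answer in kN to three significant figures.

γ = 1.163 × 9.81 = 11.40903 kN/m³.
Let θ = 28° be the plate's angle to the horizontal; measure y along the incline from where the plane meets the free surface. Vertical depth h = y·sinθ with sinθ = 0.469472.
The centroid lies 3.31/2 = 1.655 m below the top edge, so y_c = 0.556 + 1.655 = 2.211 m and h_c = 2.211 × 0.469472 = 1.038 m.
A = 0.538 × 3.31 = 1.78078 m².
Resultant F = γ·h_c·A = 11.40903 × 1.038 × 1.78078 = 21.089 kN.

F ≈ 21.1 kN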